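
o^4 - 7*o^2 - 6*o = o*(o - 3)*(o + 1)*(o + 2)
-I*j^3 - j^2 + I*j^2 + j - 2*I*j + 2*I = (j - 1)*(j - 2*I)*(-I*j + 1)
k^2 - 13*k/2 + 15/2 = (k - 5)*(k - 3/2)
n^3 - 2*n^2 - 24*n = n*(n - 6)*(n + 4)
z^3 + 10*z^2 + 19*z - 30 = (z - 1)*(z + 5)*(z + 6)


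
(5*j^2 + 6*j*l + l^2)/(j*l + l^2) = (5*j + l)/l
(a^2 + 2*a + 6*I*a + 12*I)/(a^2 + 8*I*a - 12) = (a + 2)/(a + 2*I)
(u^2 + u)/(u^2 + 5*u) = (u + 1)/(u + 5)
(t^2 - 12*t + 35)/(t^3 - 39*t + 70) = (t - 7)/(t^2 + 5*t - 14)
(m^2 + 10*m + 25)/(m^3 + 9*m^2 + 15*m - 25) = 1/(m - 1)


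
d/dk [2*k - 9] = 2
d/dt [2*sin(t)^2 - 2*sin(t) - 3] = 2*sin(2*t) - 2*cos(t)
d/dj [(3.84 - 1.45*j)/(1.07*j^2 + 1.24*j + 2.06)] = (1.5515*j^2 - 8.2176*j - 7.7486)/(1.1449*j^4 + 2.6536*j^3 + 5.946*j^2 + 5.1088*j + 4.2436)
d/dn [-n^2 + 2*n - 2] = 2 - 2*n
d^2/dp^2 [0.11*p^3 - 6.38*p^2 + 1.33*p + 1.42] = 0.66*p - 12.76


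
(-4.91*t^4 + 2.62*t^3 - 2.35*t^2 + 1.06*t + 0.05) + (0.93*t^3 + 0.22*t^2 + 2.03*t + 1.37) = -4.91*t^4 + 3.55*t^3 - 2.13*t^2 + 3.09*t + 1.42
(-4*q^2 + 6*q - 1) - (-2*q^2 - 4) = -2*q^2 + 6*q + 3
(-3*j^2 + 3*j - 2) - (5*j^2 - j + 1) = -8*j^2 + 4*j - 3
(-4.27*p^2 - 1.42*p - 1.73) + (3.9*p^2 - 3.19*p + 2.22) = -0.37*p^2 - 4.61*p + 0.49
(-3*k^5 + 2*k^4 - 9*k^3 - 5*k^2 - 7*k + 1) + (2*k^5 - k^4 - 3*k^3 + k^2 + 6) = -k^5 + k^4 - 12*k^3 - 4*k^2 - 7*k + 7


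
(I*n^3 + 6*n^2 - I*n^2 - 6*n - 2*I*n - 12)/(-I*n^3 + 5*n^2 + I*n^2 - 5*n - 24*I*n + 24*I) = (-n^3 + n^2*(1 + 6*I) + n*(2 - 6*I) - 12*I)/(n^3 + n^2*(-1 + 5*I) + n*(24 - 5*I) - 24)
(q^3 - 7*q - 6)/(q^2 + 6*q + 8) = (q^2 - 2*q - 3)/(q + 4)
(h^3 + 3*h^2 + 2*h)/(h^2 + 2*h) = h + 1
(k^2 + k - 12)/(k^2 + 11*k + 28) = (k - 3)/(k + 7)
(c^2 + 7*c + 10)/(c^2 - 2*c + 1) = (c^2 + 7*c + 10)/(c^2 - 2*c + 1)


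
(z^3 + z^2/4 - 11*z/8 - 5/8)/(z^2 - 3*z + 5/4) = (8*z^3 + 2*z^2 - 11*z - 5)/(2*(4*z^2 - 12*z + 5))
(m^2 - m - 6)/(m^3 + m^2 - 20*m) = (m^2 - m - 6)/(m*(m^2 + m - 20))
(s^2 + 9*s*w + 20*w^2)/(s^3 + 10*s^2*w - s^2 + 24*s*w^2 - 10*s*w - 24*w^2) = (s + 5*w)/(s^2 + 6*s*w - s - 6*w)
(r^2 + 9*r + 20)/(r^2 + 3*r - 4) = (r + 5)/(r - 1)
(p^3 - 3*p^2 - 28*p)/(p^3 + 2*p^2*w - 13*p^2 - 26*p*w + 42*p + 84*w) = p*(p + 4)/(p^2 + 2*p*w - 6*p - 12*w)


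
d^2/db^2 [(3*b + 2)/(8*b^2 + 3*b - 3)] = 2*((3*b + 2)*(16*b + 3)^2 - (72*b + 25)*(8*b^2 + 3*b - 3))/(8*b^2 + 3*b - 3)^3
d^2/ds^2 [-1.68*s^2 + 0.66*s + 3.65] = -3.36000000000000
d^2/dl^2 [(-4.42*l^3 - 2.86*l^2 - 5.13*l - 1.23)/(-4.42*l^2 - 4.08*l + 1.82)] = (1.13686837721616e-13*l^5 + 2.27373675443232e-13*l^4 + 315.557944*l^3 + 85.2936239999999*l^2 + 468.539448*l + 155.872952)/(86.350888*l^6 + 239.125536*l^5 + 114.06252*l^4 - 129.0096*l^3 - 46.96692*l^2 + 40.543776*l - 6.028568)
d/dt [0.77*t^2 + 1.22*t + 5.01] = 1.54*t + 1.22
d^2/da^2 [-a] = 0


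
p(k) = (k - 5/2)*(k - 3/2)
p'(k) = 2*k - 4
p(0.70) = 1.44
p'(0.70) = -2.60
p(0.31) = 2.61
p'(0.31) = -3.38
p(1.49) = 0.01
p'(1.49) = -1.02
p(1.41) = 0.10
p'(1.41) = -1.18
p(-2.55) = 20.45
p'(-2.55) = -9.10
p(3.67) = 2.54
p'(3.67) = 3.34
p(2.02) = -0.25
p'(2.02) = 0.04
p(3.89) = 3.32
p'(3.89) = 3.78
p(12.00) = 99.75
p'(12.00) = 20.00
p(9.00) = 48.75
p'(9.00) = 14.00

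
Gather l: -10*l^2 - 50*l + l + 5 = -10*l^2 - 49*l + 5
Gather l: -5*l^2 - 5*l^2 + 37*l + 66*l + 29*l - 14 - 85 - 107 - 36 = -10*l^2 + 132*l - 242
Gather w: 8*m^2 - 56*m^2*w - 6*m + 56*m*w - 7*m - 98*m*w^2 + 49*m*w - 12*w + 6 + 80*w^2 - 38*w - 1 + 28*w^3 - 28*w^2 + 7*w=8*m^2 - 13*m + 28*w^3 + w^2*(52 - 98*m) + w*(-56*m^2 + 105*m - 43) + 5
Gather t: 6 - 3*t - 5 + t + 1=2 - 2*t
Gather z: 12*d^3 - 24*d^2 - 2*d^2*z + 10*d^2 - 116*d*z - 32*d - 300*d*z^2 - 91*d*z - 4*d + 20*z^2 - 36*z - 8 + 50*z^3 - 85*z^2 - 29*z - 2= 12*d^3 - 14*d^2 - 36*d + 50*z^3 + z^2*(-300*d - 65) + z*(-2*d^2 - 207*d - 65) - 10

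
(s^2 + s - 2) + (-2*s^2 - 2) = -s^2 + s - 4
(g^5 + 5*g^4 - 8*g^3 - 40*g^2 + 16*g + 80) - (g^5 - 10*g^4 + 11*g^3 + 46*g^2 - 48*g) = 15*g^4 - 19*g^3 - 86*g^2 + 64*g + 80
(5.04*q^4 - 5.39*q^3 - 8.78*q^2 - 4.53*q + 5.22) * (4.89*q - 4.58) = 24.6456*q^5 - 49.4403*q^4 - 18.248*q^3 + 18.0607*q^2 + 46.2732*q - 23.9076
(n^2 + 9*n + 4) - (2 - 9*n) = n^2 + 18*n + 2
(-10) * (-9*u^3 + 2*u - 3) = 90*u^3 - 20*u + 30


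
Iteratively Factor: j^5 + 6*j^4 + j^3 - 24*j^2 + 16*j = (j - 1)*(j^4 + 7*j^3 + 8*j^2 - 16*j) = (j - 1)^2*(j^3 + 8*j^2 + 16*j) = (j - 1)^2*(j + 4)*(j^2 + 4*j) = j*(j - 1)^2*(j + 4)*(j + 4)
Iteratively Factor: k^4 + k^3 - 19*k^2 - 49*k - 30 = (k + 3)*(k^3 - 2*k^2 - 13*k - 10) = (k + 1)*(k + 3)*(k^2 - 3*k - 10) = (k + 1)*(k + 2)*(k + 3)*(k - 5)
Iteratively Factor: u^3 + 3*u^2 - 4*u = (u + 4)*(u^2 - u) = u*(u + 4)*(u - 1)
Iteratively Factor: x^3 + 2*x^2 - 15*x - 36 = (x + 3)*(x^2 - x - 12) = (x + 3)^2*(x - 4)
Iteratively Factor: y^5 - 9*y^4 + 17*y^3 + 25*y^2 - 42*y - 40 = (y - 5)*(y^4 - 4*y^3 - 3*y^2 + 10*y + 8) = (y - 5)*(y - 4)*(y^3 - 3*y - 2) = (y - 5)*(y - 4)*(y + 1)*(y^2 - y - 2) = (y - 5)*(y - 4)*(y + 1)^2*(y - 2)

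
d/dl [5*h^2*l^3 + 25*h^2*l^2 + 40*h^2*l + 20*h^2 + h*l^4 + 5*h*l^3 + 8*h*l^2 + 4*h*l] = h*(15*h*l^2 + 50*h*l + 40*h + 4*l^3 + 15*l^2 + 16*l + 4)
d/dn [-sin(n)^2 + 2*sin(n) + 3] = 2*(1 - sin(n))*cos(n)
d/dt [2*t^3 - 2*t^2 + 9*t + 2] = 6*t^2 - 4*t + 9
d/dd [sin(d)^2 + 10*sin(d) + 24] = 2*(sin(d) + 5)*cos(d)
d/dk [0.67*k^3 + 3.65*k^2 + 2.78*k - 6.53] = 2.01*k^2 + 7.3*k + 2.78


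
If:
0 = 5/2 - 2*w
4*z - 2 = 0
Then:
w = 5/4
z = 1/2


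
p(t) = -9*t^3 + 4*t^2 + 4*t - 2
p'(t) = -27*t^2 + 8*t + 4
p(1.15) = -5.80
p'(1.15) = -22.51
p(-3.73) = 505.79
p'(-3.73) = -401.49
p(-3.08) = 286.59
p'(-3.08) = -276.77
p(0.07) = -1.70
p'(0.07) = 4.43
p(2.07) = -56.41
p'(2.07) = -95.13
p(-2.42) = 139.30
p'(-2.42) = -173.48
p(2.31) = -82.35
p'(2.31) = -121.59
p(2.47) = -103.34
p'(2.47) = -140.96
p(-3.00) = 265.00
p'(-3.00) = -263.00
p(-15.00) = 31213.00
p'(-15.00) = -6191.00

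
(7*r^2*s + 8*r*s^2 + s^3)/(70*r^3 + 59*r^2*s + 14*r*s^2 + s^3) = s*(r + s)/(10*r^2 + 7*r*s + s^2)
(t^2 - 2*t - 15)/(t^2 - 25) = (t + 3)/(t + 5)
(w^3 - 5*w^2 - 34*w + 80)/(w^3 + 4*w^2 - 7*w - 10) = (w - 8)/(w + 1)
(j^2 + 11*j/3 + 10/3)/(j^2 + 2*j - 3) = (3*j^2 + 11*j + 10)/(3*(j^2 + 2*j - 3))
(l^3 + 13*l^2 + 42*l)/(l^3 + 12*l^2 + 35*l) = (l + 6)/(l + 5)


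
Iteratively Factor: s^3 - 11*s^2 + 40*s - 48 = (s - 3)*(s^2 - 8*s + 16) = (s - 4)*(s - 3)*(s - 4)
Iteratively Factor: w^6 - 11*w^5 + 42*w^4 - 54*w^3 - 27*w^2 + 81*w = (w - 3)*(w^5 - 8*w^4 + 18*w^3 - 27*w) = (w - 3)^2*(w^4 - 5*w^3 + 3*w^2 + 9*w) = w*(w - 3)^2*(w^3 - 5*w^2 + 3*w + 9) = w*(w - 3)^3*(w^2 - 2*w - 3) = w*(w - 3)^4*(w + 1)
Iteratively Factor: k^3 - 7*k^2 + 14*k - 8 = (k - 1)*(k^2 - 6*k + 8) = (k - 4)*(k - 1)*(k - 2)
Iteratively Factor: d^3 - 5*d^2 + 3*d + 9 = (d - 3)*(d^2 - 2*d - 3) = (d - 3)*(d + 1)*(d - 3)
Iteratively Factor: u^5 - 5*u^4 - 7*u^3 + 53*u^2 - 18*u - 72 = (u + 1)*(u^4 - 6*u^3 - u^2 + 54*u - 72) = (u - 2)*(u + 1)*(u^3 - 4*u^2 - 9*u + 36) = (u - 2)*(u + 1)*(u + 3)*(u^2 - 7*u + 12) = (u - 3)*(u - 2)*(u + 1)*(u + 3)*(u - 4)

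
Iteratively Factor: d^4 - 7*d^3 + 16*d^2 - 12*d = (d - 2)*(d^3 - 5*d^2 + 6*d) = (d - 3)*(d - 2)*(d^2 - 2*d) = (d - 3)*(d - 2)^2*(d)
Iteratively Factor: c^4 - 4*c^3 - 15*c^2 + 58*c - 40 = (c - 2)*(c^3 - 2*c^2 - 19*c + 20) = (c - 5)*(c - 2)*(c^2 + 3*c - 4) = (c - 5)*(c - 2)*(c - 1)*(c + 4)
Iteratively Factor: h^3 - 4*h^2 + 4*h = (h - 2)*(h^2 - 2*h) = h*(h - 2)*(h - 2)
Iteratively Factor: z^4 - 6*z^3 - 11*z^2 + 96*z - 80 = (z - 1)*(z^3 - 5*z^2 - 16*z + 80) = (z - 5)*(z - 1)*(z^2 - 16) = (z - 5)*(z - 1)*(z + 4)*(z - 4)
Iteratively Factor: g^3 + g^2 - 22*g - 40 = (g + 4)*(g^2 - 3*g - 10) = (g - 5)*(g + 4)*(g + 2)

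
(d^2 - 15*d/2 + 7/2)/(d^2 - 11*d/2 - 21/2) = (2*d - 1)/(2*d + 3)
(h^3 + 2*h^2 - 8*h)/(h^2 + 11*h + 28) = h*(h - 2)/(h + 7)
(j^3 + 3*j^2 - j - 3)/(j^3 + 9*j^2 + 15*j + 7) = (j^2 + 2*j - 3)/(j^2 + 8*j + 7)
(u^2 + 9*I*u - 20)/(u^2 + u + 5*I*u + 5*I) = (u + 4*I)/(u + 1)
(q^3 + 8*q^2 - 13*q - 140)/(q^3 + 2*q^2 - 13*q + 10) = (q^2 + 3*q - 28)/(q^2 - 3*q + 2)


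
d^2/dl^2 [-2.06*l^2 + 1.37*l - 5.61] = -4.12000000000000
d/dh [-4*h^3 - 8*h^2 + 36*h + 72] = -12*h^2 - 16*h + 36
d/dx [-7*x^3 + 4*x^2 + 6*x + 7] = -21*x^2 + 8*x + 6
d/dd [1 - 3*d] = -3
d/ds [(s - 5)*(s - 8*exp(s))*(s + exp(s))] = (s - 5)*(s - 8*exp(s))*(exp(s) + 1) - (s - 5)*(s + exp(s))*(8*exp(s) - 1) + (s - 8*exp(s))*(s + exp(s))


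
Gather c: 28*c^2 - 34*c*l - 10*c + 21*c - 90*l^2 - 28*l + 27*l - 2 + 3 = 28*c^2 + c*(11 - 34*l) - 90*l^2 - l + 1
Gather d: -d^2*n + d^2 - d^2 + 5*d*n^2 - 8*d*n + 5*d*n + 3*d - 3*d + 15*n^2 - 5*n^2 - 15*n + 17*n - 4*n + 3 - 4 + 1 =-d^2*n + d*(5*n^2 - 3*n) + 10*n^2 - 2*n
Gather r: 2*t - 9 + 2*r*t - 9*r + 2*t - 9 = r*(2*t - 9) + 4*t - 18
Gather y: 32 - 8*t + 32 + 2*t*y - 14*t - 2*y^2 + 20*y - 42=-22*t - 2*y^2 + y*(2*t + 20) + 22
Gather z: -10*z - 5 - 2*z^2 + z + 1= -2*z^2 - 9*z - 4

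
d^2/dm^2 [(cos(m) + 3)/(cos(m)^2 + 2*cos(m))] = (8*(cos(m) + 1)^2*(cos(m) + 3)*sin(m)^2 - (cos(m) + 2)^2*cos(m)^3 + (cos(m) + 2)*(6*cos(m) + 9*cos(2*m) + 2*cos(3*m) - 1)*cos(m))/((cos(m) + 2)^3*cos(m)^3)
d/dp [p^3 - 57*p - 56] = 3*p^2 - 57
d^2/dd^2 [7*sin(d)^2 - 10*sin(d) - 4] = 10*sin(d) + 14*cos(2*d)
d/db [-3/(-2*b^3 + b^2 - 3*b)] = 3*(-6*b^2 + 2*b - 3)/(b^2*(2*b^2 - b + 3)^2)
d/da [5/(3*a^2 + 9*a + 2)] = 15*(-2*a - 3)/(3*a^2 + 9*a + 2)^2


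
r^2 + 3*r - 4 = (r - 1)*(r + 4)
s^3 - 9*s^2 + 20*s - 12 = (s - 6)*(s - 2)*(s - 1)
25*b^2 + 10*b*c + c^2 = (5*b + c)^2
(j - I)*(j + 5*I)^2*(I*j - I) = I*j^4 - 9*j^3 - I*j^3 + 9*j^2 - 15*I*j^2 - 25*j + 15*I*j + 25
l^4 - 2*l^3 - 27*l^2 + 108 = (l - 6)*(l - 2)*(l + 3)^2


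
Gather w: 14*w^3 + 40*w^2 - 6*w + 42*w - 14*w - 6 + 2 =14*w^3 + 40*w^2 + 22*w - 4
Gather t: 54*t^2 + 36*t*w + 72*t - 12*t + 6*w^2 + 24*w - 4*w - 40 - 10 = 54*t^2 + t*(36*w + 60) + 6*w^2 + 20*w - 50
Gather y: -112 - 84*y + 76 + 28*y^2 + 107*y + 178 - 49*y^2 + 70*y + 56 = -21*y^2 + 93*y + 198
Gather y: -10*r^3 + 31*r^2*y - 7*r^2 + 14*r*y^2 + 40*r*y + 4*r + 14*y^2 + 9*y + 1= -10*r^3 - 7*r^2 + 4*r + y^2*(14*r + 14) + y*(31*r^2 + 40*r + 9) + 1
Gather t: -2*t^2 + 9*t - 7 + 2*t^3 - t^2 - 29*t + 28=2*t^3 - 3*t^2 - 20*t + 21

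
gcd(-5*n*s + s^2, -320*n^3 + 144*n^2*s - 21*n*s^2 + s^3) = -5*n + s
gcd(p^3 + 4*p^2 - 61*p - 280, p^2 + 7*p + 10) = p + 5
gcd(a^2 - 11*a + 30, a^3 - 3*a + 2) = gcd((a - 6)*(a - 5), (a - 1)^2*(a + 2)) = 1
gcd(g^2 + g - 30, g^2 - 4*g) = 1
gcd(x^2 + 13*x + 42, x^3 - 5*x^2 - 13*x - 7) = 1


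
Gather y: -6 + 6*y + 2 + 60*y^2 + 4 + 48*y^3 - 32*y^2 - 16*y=48*y^3 + 28*y^2 - 10*y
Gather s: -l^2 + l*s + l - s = -l^2 + l + s*(l - 1)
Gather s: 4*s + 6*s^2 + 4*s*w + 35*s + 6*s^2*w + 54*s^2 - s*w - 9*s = s^2*(6*w + 60) + s*(3*w + 30)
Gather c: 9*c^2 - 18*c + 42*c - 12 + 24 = 9*c^2 + 24*c + 12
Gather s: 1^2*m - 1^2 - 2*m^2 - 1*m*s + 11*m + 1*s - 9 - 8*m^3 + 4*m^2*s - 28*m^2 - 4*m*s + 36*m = -8*m^3 - 30*m^2 + 48*m + s*(4*m^2 - 5*m + 1) - 10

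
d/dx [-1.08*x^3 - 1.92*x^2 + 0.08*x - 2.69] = -3.24*x^2 - 3.84*x + 0.08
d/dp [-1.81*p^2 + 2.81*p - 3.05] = 2.81 - 3.62*p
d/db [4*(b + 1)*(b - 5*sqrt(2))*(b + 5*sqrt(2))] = 12*b^2 + 8*b - 200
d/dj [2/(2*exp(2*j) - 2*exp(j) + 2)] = (1 - 2*exp(j))*exp(j)/(exp(2*j) - exp(j) + 1)^2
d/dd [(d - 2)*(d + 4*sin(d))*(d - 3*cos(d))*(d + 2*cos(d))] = (2 - d)*(d + 4*sin(d))*(d - 3*cos(d))*(2*sin(d) - 1) + (d - 2)*(d + 4*sin(d))*(d + 2*cos(d))*(3*sin(d) + 1) + (d - 2)*(d - 3*cos(d))*(d + 2*cos(d))*(4*cos(d) + 1) + (d + 4*sin(d))*(d - 3*cos(d))*(d + 2*cos(d))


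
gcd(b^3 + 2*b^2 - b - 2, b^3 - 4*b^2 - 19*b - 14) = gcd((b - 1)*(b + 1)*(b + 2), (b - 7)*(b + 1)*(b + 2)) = b^2 + 3*b + 2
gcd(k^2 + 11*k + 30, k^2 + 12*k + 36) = k + 6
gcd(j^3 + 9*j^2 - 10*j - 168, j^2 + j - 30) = j + 6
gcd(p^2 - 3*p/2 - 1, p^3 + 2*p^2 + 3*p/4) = p + 1/2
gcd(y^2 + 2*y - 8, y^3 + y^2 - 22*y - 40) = y + 4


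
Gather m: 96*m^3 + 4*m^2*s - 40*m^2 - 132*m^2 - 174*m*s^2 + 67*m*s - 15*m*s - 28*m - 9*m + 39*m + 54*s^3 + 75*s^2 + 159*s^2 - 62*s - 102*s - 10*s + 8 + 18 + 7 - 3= 96*m^3 + m^2*(4*s - 172) + m*(-174*s^2 + 52*s + 2) + 54*s^3 + 234*s^2 - 174*s + 30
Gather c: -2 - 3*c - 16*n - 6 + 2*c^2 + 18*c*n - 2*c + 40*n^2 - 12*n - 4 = 2*c^2 + c*(18*n - 5) + 40*n^2 - 28*n - 12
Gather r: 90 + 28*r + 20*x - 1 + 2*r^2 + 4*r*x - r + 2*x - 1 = 2*r^2 + r*(4*x + 27) + 22*x + 88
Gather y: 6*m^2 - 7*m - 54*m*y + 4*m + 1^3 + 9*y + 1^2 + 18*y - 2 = 6*m^2 - 3*m + y*(27 - 54*m)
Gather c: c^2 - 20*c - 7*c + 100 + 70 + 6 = c^2 - 27*c + 176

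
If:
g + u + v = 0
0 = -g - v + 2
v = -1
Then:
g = 3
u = -2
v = -1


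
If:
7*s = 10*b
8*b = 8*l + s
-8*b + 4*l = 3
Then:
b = -7/11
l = -23/44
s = -10/11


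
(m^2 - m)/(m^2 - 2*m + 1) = m/(m - 1)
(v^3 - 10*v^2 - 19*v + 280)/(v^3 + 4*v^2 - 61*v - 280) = (v - 7)/(v + 7)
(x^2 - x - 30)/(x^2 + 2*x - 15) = (x - 6)/(x - 3)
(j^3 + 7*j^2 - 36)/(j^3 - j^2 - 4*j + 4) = (j^2 + 9*j + 18)/(j^2 + j - 2)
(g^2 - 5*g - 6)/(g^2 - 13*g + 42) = (g + 1)/(g - 7)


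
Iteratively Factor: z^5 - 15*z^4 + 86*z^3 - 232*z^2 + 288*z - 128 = (z - 4)*(z^4 - 11*z^3 + 42*z^2 - 64*z + 32) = (z - 4)*(z - 2)*(z^3 - 9*z^2 + 24*z - 16) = (z - 4)^2*(z - 2)*(z^2 - 5*z + 4) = (z - 4)^2*(z - 2)*(z - 1)*(z - 4)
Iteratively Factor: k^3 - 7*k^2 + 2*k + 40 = (k - 4)*(k^2 - 3*k - 10) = (k - 4)*(k + 2)*(k - 5)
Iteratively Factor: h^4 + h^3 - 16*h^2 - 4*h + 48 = (h + 4)*(h^3 - 3*h^2 - 4*h + 12) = (h + 2)*(h + 4)*(h^2 - 5*h + 6) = (h - 3)*(h + 2)*(h + 4)*(h - 2)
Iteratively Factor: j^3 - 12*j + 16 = (j - 2)*(j^2 + 2*j - 8) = (j - 2)^2*(j + 4)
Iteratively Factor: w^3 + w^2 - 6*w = (w - 2)*(w^2 + 3*w) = (w - 2)*(w + 3)*(w)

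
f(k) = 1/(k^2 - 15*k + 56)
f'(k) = (15 - 2*k)/(k^2 - 15*k + 56)^2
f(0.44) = 0.02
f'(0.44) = 0.01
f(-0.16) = 0.02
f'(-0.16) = 0.00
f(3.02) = 0.05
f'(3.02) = 0.02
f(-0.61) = 0.02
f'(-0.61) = 0.00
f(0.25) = 0.02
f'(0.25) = 0.01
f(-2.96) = 0.01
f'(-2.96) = 0.00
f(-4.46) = 0.01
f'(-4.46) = 0.00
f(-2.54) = 0.01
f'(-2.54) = 0.00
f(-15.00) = 0.00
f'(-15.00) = 0.00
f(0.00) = 0.02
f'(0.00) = 0.00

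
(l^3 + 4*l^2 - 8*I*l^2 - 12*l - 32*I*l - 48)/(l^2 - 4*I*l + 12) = (l^2 + 2*l*(2 - I) - 8*I)/(l + 2*I)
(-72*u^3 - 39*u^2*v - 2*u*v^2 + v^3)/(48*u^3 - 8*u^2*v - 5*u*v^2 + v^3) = (-24*u^2 - 5*u*v + v^2)/(16*u^2 - 8*u*v + v^2)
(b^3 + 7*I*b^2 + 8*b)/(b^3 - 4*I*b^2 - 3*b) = (b + 8*I)/(b - 3*I)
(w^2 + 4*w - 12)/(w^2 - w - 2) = (w + 6)/(w + 1)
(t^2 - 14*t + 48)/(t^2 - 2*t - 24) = (t - 8)/(t + 4)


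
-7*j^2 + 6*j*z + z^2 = (-j + z)*(7*j + z)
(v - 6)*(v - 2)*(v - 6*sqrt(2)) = v^3 - 6*sqrt(2)*v^2 - 8*v^2 + 12*v + 48*sqrt(2)*v - 72*sqrt(2)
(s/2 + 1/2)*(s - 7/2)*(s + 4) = s^3/2 + 3*s^2/4 - 27*s/4 - 7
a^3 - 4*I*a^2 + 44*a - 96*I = (a - 8*I)*(a - 2*I)*(a + 6*I)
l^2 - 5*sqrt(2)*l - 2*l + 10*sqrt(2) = (l - 2)*(l - 5*sqrt(2))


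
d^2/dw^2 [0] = 0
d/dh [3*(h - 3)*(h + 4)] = 6*h + 3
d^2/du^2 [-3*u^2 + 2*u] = -6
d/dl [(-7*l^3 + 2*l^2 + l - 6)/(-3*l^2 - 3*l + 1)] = (21*l^4 + 42*l^3 - 24*l^2 - 32*l - 17)/(9*l^4 + 18*l^3 + 3*l^2 - 6*l + 1)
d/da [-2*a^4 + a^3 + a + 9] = -8*a^3 + 3*a^2 + 1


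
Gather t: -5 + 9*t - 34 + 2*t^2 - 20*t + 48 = 2*t^2 - 11*t + 9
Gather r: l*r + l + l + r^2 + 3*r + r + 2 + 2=2*l + r^2 + r*(l + 4) + 4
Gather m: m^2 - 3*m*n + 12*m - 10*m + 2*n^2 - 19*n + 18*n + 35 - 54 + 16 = m^2 + m*(2 - 3*n) + 2*n^2 - n - 3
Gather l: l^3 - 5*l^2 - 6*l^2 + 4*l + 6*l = l^3 - 11*l^2 + 10*l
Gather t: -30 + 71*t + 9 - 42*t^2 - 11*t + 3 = -42*t^2 + 60*t - 18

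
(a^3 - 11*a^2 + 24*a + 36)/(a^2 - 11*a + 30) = (a^2 - 5*a - 6)/(a - 5)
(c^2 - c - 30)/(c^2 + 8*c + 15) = (c - 6)/(c + 3)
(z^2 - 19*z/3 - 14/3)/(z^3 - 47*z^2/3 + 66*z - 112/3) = (3*z + 2)/(3*z^2 - 26*z + 16)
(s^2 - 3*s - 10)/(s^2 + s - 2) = (s - 5)/(s - 1)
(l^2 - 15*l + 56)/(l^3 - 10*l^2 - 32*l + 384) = (l - 7)/(l^2 - 2*l - 48)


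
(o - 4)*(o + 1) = o^2 - 3*o - 4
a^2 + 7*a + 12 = (a + 3)*(a + 4)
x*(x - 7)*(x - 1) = x^3 - 8*x^2 + 7*x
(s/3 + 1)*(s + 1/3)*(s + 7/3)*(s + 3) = s^4/3 + 26*s^3/9 + 232*s^2/27 + 86*s/9 + 7/3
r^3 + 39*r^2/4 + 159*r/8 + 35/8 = (r + 1/4)*(r + 5/2)*(r + 7)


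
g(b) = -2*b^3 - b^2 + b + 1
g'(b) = -6*b^2 - 2*b + 1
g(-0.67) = 0.48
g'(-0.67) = -0.35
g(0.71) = 0.49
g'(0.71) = -3.44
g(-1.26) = 2.15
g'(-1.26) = -6.01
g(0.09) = 1.08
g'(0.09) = 0.77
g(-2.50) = 23.50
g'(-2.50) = -31.50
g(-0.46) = 0.52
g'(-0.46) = 0.65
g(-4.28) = 135.21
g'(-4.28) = -100.35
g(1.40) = -5.05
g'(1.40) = -13.56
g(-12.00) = 3301.00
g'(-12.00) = -839.00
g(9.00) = -1529.00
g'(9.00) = -503.00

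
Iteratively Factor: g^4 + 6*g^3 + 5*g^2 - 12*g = (g - 1)*(g^3 + 7*g^2 + 12*g) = (g - 1)*(g + 3)*(g^2 + 4*g) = (g - 1)*(g + 3)*(g + 4)*(g)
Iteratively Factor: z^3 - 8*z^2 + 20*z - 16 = (z - 2)*(z^2 - 6*z + 8) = (z - 2)^2*(z - 4)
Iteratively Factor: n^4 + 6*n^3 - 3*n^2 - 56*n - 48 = (n + 4)*(n^3 + 2*n^2 - 11*n - 12) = (n - 3)*(n + 4)*(n^2 + 5*n + 4) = (n - 3)*(n + 4)^2*(n + 1)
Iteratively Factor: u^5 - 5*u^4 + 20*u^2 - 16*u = (u)*(u^4 - 5*u^3 + 20*u - 16) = u*(u - 2)*(u^3 - 3*u^2 - 6*u + 8) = u*(u - 2)*(u + 2)*(u^2 - 5*u + 4) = u*(u - 4)*(u - 2)*(u + 2)*(u - 1)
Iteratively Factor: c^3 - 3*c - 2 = (c + 1)*(c^2 - c - 2) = (c - 2)*(c + 1)*(c + 1)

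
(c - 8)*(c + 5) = c^2 - 3*c - 40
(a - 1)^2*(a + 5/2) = a^3 + a^2/2 - 4*a + 5/2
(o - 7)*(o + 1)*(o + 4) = o^3 - 2*o^2 - 31*o - 28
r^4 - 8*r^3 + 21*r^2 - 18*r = r*(r - 3)^2*(r - 2)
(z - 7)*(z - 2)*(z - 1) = z^3 - 10*z^2 + 23*z - 14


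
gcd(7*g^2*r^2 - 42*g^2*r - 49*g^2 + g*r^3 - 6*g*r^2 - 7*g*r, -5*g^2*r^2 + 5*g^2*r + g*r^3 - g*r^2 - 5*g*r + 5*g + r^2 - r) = 1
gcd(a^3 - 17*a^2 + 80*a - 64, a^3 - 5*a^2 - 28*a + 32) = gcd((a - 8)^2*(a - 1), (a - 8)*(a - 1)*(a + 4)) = a^2 - 9*a + 8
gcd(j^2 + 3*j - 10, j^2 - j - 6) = 1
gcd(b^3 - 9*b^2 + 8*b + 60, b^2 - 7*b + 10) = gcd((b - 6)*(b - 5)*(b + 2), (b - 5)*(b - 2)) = b - 5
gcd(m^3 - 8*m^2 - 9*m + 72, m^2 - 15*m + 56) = m - 8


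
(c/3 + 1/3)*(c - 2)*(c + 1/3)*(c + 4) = c^4/3 + 10*c^3/9 - 5*c^2/3 - 10*c/3 - 8/9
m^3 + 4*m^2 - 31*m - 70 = (m - 5)*(m + 2)*(m + 7)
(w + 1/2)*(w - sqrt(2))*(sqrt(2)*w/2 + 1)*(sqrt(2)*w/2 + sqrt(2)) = w^4/2 + 5*w^3/4 - w^2/2 - 5*w/2 - 1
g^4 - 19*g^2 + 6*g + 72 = (g - 3)^2*(g + 2)*(g + 4)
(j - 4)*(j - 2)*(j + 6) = j^3 - 28*j + 48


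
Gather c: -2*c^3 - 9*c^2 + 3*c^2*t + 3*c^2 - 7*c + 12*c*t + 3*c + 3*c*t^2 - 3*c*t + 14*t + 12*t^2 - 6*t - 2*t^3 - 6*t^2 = -2*c^3 + c^2*(3*t - 6) + c*(3*t^2 + 9*t - 4) - 2*t^3 + 6*t^2 + 8*t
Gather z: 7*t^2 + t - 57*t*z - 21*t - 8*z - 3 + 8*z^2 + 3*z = 7*t^2 - 20*t + 8*z^2 + z*(-57*t - 5) - 3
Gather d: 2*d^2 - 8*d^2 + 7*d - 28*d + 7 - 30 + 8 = -6*d^2 - 21*d - 15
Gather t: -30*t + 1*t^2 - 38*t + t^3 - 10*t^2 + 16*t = t^3 - 9*t^2 - 52*t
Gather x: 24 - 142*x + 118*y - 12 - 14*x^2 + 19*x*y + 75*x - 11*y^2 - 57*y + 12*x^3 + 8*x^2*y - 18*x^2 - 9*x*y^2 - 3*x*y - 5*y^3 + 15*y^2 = 12*x^3 + x^2*(8*y - 32) + x*(-9*y^2 + 16*y - 67) - 5*y^3 + 4*y^2 + 61*y + 12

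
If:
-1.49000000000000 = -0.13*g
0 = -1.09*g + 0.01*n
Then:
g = 11.46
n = 1249.31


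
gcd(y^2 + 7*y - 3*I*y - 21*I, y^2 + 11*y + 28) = y + 7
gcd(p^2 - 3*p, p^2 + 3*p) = p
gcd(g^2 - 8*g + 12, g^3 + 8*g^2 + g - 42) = g - 2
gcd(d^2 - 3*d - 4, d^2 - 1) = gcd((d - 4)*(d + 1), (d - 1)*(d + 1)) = d + 1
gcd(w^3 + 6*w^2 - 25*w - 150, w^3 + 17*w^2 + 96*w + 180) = w^2 + 11*w + 30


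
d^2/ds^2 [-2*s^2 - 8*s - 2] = -4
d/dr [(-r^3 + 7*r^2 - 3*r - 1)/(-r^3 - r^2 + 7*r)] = (8*r^4 - 20*r^3 + 43*r^2 - 2*r + 7)/(r^2*(r^4 + 2*r^3 - 13*r^2 - 14*r + 49))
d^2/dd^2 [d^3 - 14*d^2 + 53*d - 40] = 6*d - 28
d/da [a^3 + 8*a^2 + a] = 3*a^2 + 16*a + 1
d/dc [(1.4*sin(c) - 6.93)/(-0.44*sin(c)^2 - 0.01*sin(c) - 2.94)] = (0.616*sin(c)^2 - 6.0984*sin(c) - 4.1853)*cos(c)/(0.1936*sin(c)^4 + 0.0088*sin(c)^3 + 2.5873*sin(c)^2 + 0.0588*sin(c) + 8.6436)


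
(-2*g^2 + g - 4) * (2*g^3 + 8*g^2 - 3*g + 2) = -4*g^5 - 14*g^4 + 6*g^3 - 39*g^2 + 14*g - 8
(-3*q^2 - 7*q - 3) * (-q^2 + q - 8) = 3*q^4 + 4*q^3 + 20*q^2 + 53*q + 24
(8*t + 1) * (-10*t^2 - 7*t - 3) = -80*t^3 - 66*t^2 - 31*t - 3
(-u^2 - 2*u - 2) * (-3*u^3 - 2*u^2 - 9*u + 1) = 3*u^5 + 8*u^4 + 19*u^3 + 21*u^2 + 16*u - 2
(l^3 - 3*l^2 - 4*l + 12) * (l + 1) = l^4 - 2*l^3 - 7*l^2 + 8*l + 12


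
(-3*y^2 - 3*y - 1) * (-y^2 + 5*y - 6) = 3*y^4 - 12*y^3 + 4*y^2 + 13*y + 6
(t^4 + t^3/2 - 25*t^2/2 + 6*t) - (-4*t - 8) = t^4 + t^3/2 - 25*t^2/2 + 10*t + 8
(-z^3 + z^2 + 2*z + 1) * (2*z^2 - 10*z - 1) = -2*z^5 + 12*z^4 - 5*z^3 - 19*z^2 - 12*z - 1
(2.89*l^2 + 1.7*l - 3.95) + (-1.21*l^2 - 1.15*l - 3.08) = 1.68*l^2 + 0.55*l - 7.03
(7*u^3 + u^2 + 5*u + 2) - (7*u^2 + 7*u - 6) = 7*u^3 - 6*u^2 - 2*u + 8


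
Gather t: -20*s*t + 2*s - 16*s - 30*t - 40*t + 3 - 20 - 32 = -14*s + t*(-20*s - 70) - 49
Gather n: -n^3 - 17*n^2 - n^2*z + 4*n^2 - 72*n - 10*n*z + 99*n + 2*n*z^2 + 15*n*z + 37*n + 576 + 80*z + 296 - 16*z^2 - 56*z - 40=-n^3 + n^2*(-z - 13) + n*(2*z^2 + 5*z + 64) - 16*z^2 + 24*z + 832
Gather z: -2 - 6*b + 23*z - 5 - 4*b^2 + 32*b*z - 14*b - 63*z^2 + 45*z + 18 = -4*b^2 - 20*b - 63*z^2 + z*(32*b + 68) + 11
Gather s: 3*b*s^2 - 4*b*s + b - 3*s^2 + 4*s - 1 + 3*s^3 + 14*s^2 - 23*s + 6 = b + 3*s^3 + s^2*(3*b + 11) + s*(-4*b - 19) + 5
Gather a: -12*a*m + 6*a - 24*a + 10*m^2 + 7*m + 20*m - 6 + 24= a*(-12*m - 18) + 10*m^2 + 27*m + 18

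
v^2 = v^2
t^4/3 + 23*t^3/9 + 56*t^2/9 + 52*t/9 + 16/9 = (t/3 + 1/3)*(t + 2/3)*(t + 2)*(t + 4)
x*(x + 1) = x^2 + x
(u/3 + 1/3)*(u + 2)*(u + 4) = u^3/3 + 7*u^2/3 + 14*u/3 + 8/3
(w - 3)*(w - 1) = w^2 - 4*w + 3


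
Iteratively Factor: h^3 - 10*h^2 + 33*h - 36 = (h - 3)*(h^2 - 7*h + 12) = (h - 3)^2*(h - 4)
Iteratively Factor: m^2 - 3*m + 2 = (m - 1)*(m - 2)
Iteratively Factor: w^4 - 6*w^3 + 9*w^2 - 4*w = (w - 1)*(w^3 - 5*w^2 + 4*w) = (w - 1)^2*(w^2 - 4*w) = (w - 4)*(w - 1)^2*(w)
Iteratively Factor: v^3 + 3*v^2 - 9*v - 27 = (v + 3)*(v^2 - 9) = (v - 3)*(v + 3)*(v + 3)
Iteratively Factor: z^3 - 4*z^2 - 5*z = (z - 5)*(z^2 + z) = z*(z - 5)*(z + 1)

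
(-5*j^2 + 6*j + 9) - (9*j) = -5*j^2 - 3*j + 9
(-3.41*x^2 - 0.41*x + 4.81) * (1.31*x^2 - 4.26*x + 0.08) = -4.4671*x^4 + 13.9895*x^3 + 7.7749*x^2 - 20.5234*x + 0.3848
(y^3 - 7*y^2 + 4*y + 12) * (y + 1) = y^4 - 6*y^3 - 3*y^2 + 16*y + 12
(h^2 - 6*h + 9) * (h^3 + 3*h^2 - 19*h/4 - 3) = h^5 - 3*h^4 - 55*h^3/4 + 105*h^2/2 - 99*h/4 - 27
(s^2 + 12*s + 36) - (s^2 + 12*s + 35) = 1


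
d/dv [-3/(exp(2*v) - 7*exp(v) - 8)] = (6*exp(v) - 21)*exp(v)/(-exp(2*v) + 7*exp(v) + 8)^2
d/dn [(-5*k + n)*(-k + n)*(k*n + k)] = k*(5*k^2 - 12*k*n - 6*k + 3*n^2 + 2*n)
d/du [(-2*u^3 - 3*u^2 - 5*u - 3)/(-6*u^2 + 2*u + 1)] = (12*u^4 - 8*u^3 - 42*u^2 - 42*u + 1)/(36*u^4 - 24*u^3 - 8*u^2 + 4*u + 1)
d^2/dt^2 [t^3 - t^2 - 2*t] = 6*t - 2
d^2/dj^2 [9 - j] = 0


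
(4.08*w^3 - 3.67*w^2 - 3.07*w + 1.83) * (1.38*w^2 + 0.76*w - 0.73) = 5.6304*w^5 - 1.9638*w^4 - 10.0042*w^3 + 2.8713*w^2 + 3.6319*w - 1.3359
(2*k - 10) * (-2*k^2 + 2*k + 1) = -4*k^3 + 24*k^2 - 18*k - 10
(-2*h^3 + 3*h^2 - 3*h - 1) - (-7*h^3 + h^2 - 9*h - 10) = 5*h^3 + 2*h^2 + 6*h + 9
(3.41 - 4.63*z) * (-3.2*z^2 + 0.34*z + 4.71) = 14.816*z^3 - 12.4862*z^2 - 20.6479*z + 16.0611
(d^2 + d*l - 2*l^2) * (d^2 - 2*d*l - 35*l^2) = d^4 - d^3*l - 39*d^2*l^2 - 31*d*l^3 + 70*l^4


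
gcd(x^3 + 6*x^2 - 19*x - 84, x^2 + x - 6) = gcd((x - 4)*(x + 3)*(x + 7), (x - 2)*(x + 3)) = x + 3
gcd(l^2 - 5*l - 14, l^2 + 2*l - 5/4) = 1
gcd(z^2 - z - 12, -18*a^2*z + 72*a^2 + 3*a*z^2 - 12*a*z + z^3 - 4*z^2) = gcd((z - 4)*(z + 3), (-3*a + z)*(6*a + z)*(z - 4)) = z - 4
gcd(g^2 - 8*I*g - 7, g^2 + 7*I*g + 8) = g - I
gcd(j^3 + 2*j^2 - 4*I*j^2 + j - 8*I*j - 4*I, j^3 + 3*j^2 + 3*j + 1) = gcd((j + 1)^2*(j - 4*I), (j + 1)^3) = j^2 + 2*j + 1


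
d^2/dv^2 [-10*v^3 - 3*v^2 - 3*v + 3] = -60*v - 6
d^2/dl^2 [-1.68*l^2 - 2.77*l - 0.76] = -3.36000000000000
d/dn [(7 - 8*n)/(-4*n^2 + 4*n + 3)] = 4*(-8*n^2 + 14*n - 13)/(16*n^4 - 32*n^3 - 8*n^2 + 24*n + 9)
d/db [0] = 0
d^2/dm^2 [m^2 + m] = 2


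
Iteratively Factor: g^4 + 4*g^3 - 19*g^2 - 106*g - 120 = (g + 4)*(g^3 - 19*g - 30) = (g - 5)*(g + 4)*(g^2 + 5*g + 6) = (g - 5)*(g + 2)*(g + 4)*(g + 3)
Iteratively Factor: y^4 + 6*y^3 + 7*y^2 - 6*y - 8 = (y - 1)*(y^3 + 7*y^2 + 14*y + 8) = (y - 1)*(y + 2)*(y^2 + 5*y + 4) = (y - 1)*(y + 2)*(y + 4)*(y + 1)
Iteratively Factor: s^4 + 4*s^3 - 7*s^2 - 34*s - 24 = (s - 3)*(s^3 + 7*s^2 + 14*s + 8) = (s - 3)*(s + 1)*(s^2 + 6*s + 8) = (s - 3)*(s + 1)*(s + 4)*(s + 2)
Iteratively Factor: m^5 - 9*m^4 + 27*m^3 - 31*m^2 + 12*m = (m - 4)*(m^4 - 5*m^3 + 7*m^2 - 3*m) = (m - 4)*(m - 3)*(m^3 - 2*m^2 + m) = (m - 4)*(m - 3)*(m - 1)*(m^2 - m) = m*(m - 4)*(m - 3)*(m - 1)*(m - 1)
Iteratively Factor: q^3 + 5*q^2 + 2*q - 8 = (q + 4)*(q^2 + q - 2) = (q + 2)*(q + 4)*(q - 1)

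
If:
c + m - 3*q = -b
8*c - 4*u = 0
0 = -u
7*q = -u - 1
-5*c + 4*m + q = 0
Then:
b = -13/28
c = 0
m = 1/28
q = -1/7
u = 0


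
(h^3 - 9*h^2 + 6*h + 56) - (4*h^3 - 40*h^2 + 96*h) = -3*h^3 + 31*h^2 - 90*h + 56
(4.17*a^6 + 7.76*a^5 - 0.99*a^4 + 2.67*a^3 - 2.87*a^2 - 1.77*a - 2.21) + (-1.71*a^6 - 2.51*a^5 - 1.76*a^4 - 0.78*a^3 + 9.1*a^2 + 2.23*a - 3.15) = 2.46*a^6 + 5.25*a^5 - 2.75*a^4 + 1.89*a^3 + 6.23*a^2 + 0.46*a - 5.36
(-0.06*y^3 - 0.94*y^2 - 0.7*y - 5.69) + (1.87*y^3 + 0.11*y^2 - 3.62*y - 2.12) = 1.81*y^3 - 0.83*y^2 - 4.32*y - 7.81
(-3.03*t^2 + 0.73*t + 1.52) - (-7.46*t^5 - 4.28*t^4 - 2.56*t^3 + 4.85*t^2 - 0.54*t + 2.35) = 7.46*t^5 + 4.28*t^4 + 2.56*t^3 - 7.88*t^2 + 1.27*t - 0.83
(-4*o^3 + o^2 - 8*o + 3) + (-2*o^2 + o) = -4*o^3 - o^2 - 7*o + 3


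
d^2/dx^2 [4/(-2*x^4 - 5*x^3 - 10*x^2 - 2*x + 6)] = 8*((12*x^2 + 15*x + 10)*(2*x^4 + 5*x^3 + 10*x^2 + 2*x - 6) - (8*x^3 + 15*x^2 + 20*x + 2)^2)/(2*x^4 + 5*x^3 + 10*x^2 + 2*x - 6)^3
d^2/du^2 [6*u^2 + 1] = 12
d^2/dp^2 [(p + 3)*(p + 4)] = 2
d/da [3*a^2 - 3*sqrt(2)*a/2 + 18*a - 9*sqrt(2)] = 6*a - 3*sqrt(2)/2 + 18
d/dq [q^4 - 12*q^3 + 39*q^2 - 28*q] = 4*q^3 - 36*q^2 + 78*q - 28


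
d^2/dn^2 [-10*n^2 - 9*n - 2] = -20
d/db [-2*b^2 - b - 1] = -4*b - 1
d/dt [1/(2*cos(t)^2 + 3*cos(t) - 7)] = (4*cos(t) + 3)*sin(t)/(3*cos(t) + cos(2*t) - 6)^2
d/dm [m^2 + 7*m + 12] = 2*m + 7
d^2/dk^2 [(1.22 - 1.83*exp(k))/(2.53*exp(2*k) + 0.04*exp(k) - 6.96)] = (-11.713647*exp(4*k) + 31.421588*exp(3*k) - 192.974232*exp(2*k) + 85.423424*exp(k) - 88.30848)*exp(k)/(16.194277*exp(6*k) + 0.768108*exp(5*k) - 133.638648*exp(4*k) - 4.226048*exp(3*k) + 367.638336*exp(2*k) + 5.812992*exp(k) - 337.153536)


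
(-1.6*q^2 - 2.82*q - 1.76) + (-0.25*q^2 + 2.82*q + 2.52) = 0.76 - 1.85*q^2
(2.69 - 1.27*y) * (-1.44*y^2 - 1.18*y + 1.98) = 1.8288*y^3 - 2.375*y^2 - 5.6888*y + 5.3262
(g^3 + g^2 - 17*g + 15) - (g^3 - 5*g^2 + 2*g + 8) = 6*g^2 - 19*g + 7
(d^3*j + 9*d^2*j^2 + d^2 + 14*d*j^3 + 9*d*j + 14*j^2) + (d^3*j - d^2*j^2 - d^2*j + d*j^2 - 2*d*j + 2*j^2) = 2*d^3*j + 8*d^2*j^2 - d^2*j + d^2 + 14*d*j^3 + d*j^2 + 7*d*j + 16*j^2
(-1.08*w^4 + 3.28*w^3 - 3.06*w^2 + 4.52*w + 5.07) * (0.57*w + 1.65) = -0.6156*w^5 + 0.0875999999999997*w^4 + 3.6678*w^3 - 2.4726*w^2 + 10.3479*w + 8.3655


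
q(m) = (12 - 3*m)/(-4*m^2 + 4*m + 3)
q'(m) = (12 - 3*m)*(8*m - 4)/(-4*m^2 + 4*m + 3)^2 - 3/(-4*m^2 + 4*m + 3)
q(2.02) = -1.13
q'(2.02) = 3.20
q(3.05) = -0.13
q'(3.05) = 0.26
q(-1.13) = -2.32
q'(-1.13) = -4.12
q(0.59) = 2.58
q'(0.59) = -0.29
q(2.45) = -0.41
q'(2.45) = 0.84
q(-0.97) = -3.21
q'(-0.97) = -7.49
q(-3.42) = -0.39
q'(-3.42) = -0.16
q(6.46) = 0.05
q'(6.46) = 0.00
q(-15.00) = -0.06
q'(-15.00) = 0.00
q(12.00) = 0.05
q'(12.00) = 0.00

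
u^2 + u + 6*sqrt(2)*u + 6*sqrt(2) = (u + 1)*(u + 6*sqrt(2))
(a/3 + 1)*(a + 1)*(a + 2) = a^3/3 + 2*a^2 + 11*a/3 + 2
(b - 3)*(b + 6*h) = b^2 + 6*b*h - 3*b - 18*h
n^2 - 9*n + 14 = (n - 7)*(n - 2)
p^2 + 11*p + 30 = (p + 5)*(p + 6)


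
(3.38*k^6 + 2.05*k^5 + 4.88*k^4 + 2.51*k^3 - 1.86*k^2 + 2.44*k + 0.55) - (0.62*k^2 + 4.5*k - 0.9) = 3.38*k^6 + 2.05*k^5 + 4.88*k^4 + 2.51*k^3 - 2.48*k^2 - 2.06*k + 1.45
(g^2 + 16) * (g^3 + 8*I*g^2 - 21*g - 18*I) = g^5 + 8*I*g^4 - 5*g^3 + 110*I*g^2 - 336*g - 288*I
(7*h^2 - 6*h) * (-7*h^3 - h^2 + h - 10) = -49*h^5 + 35*h^4 + 13*h^3 - 76*h^2 + 60*h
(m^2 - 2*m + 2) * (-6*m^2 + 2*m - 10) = -6*m^4 + 14*m^3 - 26*m^2 + 24*m - 20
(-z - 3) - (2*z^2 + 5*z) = -2*z^2 - 6*z - 3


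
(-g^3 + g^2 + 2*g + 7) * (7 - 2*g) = 2*g^4 - 9*g^3 + 3*g^2 + 49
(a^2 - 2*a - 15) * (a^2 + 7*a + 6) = a^4 + 5*a^3 - 23*a^2 - 117*a - 90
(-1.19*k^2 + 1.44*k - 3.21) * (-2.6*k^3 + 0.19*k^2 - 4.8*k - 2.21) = 3.094*k^5 - 3.9701*k^4 + 14.3316*k^3 - 4.892*k^2 + 12.2256*k + 7.0941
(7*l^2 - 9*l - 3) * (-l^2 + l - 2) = -7*l^4 + 16*l^3 - 20*l^2 + 15*l + 6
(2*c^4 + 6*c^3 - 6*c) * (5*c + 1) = 10*c^5 + 32*c^4 + 6*c^3 - 30*c^2 - 6*c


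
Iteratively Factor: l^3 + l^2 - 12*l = (l)*(l^2 + l - 12) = l*(l - 3)*(l + 4)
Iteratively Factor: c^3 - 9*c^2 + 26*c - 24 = (c - 2)*(c^2 - 7*c + 12) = (c - 4)*(c - 2)*(c - 3)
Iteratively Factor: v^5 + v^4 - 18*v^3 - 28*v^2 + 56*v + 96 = (v - 2)*(v^4 + 3*v^3 - 12*v^2 - 52*v - 48) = (v - 2)*(v + 2)*(v^3 + v^2 - 14*v - 24) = (v - 2)*(v + 2)*(v + 3)*(v^2 - 2*v - 8) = (v - 4)*(v - 2)*(v + 2)*(v + 3)*(v + 2)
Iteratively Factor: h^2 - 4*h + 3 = (h - 1)*(h - 3)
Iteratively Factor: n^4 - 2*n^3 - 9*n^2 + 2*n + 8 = (n + 1)*(n^3 - 3*n^2 - 6*n + 8) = (n - 4)*(n + 1)*(n^2 + n - 2) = (n - 4)*(n - 1)*(n + 1)*(n + 2)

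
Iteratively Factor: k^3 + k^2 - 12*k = (k - 3)*(k^2 + 4*k) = (k - 3)*(k + 4)*(k)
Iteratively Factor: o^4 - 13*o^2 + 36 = (o + 2)*(o^3 - 2*o^2 - 9*o + 18) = (o - 2)*(o + 2)*(o^2 - 9) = (o - 3)*(o - 2)*(o + 2)*(o + 3)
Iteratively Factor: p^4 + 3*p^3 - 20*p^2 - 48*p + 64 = (p + 4)*(p^3 - p^2 - 16*p + 16) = (p + 4)^2*(p^2 - 5*p + 4) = (p - 4)*(p + 4)^2*(p - 1)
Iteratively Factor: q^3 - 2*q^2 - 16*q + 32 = (q + 4)*(q^2 - 6*q + 8) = (q - 4)*(q + 4)*(q - 2)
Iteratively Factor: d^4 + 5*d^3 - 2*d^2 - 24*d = (d + 4)*(d^3 + d^2 - 6*d) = (d - 2)*(d + 4)*(d^2 + 3*d) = d*(d - 2)*(d + 4)*(d + 3)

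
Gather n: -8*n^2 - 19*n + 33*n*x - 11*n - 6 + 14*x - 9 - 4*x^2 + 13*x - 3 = -8*n^2 + n*(33*x - 30) - 4*x^2 + 27*x - 18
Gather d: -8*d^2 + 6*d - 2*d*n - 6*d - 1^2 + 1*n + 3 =-8*d^2 - 2*d*n + n + 2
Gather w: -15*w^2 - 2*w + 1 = -15*w^2 - 2*w + 1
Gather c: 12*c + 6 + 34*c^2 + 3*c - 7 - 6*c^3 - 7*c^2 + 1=-6*c^3 + 27*c^2 + 15*c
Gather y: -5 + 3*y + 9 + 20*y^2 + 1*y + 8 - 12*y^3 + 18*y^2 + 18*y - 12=-12*y^3 + 38*y^2 + 22*y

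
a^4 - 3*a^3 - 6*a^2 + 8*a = a*(a - 4)*(a - 1)*(a + 2)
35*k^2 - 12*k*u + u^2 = (-7*k + u)*(-5*k + u)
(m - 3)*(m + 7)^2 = m^3 + 11*m^2 + 7*m - 147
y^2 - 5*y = y*(y - 5)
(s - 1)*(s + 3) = s^2 + 2*s - 3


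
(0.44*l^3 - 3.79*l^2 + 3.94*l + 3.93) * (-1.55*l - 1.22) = -0.682*l^4 + 5.3377*l^3 - 1.4832*l^2 - 10.8983*l - 4.7946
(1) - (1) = 0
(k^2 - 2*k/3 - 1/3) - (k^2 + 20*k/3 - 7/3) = 2 - 22*k/3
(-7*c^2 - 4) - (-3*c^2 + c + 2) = -4*c^2 - c - 6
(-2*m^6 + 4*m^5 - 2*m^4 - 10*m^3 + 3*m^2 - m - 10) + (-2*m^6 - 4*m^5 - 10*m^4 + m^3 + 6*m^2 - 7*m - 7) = -4*m^6 - 12*m^4 - 9*m^3 + 9*m^2 - 8*m - 17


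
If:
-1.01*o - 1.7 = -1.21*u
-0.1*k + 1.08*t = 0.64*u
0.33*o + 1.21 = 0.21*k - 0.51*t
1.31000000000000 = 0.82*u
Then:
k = 10.87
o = 0.23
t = 1.95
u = 1.60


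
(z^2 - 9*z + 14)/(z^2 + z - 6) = (z - 7)/(z + 3)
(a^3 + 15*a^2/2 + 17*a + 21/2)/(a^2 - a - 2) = (2*a^2 + 13*a + 21)/(2*(a - 2))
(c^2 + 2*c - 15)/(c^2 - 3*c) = (c + 5)/c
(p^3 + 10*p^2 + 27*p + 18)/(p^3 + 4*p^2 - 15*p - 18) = (p + 3)/(p - 3)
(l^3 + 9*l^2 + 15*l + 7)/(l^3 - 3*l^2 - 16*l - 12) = (l^2 + 8*l + 7)/(l^2 - 4*l - 12)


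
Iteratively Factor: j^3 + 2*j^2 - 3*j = (j)*(j^2 + 2*j - 3) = j*(j + 3)*(j - 1)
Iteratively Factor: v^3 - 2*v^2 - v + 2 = (v - 1)*(v^2 - v - 2) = (v - 2)*(v - 1)*(v + 1)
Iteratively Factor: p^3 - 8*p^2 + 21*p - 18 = (p - 3)*(p^2 - 5*p + 6) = (p - 3)^2*(p - 2)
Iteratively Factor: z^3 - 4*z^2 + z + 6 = (z + 1)*(z^2 - 5*z + 6) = (z - 3)*(z + 1)*(z - 2)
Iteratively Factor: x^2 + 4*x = (x)*(x + 4)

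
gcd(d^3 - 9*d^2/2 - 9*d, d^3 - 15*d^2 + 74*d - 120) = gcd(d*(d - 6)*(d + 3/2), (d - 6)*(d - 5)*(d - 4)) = d - 6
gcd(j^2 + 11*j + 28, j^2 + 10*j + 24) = j + 4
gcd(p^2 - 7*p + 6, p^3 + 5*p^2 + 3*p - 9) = p - 1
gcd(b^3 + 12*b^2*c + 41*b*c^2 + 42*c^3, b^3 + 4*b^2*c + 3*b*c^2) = b + 3*c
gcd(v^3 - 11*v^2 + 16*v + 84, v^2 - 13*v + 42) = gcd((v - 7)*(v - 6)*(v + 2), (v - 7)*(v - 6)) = v^2 - 13*v + 42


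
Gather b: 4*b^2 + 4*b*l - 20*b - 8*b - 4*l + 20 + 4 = 4*b^2 + b*(4*l - 28) - 4*l + 24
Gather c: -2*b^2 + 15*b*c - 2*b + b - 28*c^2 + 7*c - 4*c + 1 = -2*b^2 - b - 28*c^2 + c*(15*b + 3) + 1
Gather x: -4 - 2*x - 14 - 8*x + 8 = -10*x - 10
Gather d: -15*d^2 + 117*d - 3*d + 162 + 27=-15*d^2 + 114*d + 189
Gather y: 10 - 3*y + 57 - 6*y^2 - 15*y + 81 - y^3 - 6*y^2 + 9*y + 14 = -y^3 - 12*y^2 - 9*y + 162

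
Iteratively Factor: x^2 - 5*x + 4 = (x - 1)*(x - 4)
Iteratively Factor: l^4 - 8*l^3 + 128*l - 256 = (l + 4)*(l^3 - 12*l^2 + 48*l - 64) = (l - 4)*(l + 4)*(l^2 - 8*l + 16) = (l - 4)^2*(l + 4)*(l - 4)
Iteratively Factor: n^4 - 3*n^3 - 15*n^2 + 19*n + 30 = (n - 2)*(n^3 - n^2 - 17*n - 15) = (n - 2)*(n + 1)*(n^2 - 2*n - 15) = (n - 5)*(n - 2)*(n + 1)*(n + 3)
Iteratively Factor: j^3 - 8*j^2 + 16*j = (j - 4)*(j^2 - 4*j) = (j - 4)^2*(j)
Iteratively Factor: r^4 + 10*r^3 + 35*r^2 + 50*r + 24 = (r + 4)*(r^3 + 6*r^2 + 11*r + 6) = (r + 3)*(r + 4)*(r^2 + 3*r + 2) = (r + 2)*(r + 3)*(r + 4)*(r + 1)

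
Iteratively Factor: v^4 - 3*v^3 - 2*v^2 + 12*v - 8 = (v + 2)*(v^3 - 5*v^2 + 8*v - 4) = (v - 2)*(v + 2)*(v^2 - 3*v + 2) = (v - 2)^2*(v + 2)*(v - 1)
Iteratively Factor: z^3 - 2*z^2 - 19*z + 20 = (z - 1)*(z^2 - z - 20) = (z - 5)*(z - 1)*(z + 4)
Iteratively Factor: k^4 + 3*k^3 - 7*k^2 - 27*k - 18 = (k - 3)*(k^3 + 6*k^2 + 11*k + 6) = (k - 3)*(k + 1)*(k^2 + 5*k + 6) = (k - 3)*(k + 1)*(k + 3)*(k + 2)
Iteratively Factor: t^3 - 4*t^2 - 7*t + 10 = (t + 2)*(t^2 - 6*t + 5) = (t - 1)*(t + 2)*(t - 5)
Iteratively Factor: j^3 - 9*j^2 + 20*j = (j - 4)*(j^2 - 5*j) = (j - 5)*(j - 4)*(j)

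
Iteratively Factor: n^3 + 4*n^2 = (n)*(n^2 + 4*n) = n^2*(n + 4)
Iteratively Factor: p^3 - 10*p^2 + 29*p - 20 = (p - 5)*(p^2 - 5*p + 4) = (p - 5)*(p - 1)*(p - 4)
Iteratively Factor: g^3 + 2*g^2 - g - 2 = (g - 1)*(g^2 + 3*g + 2) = (g - 1)*(g + 1)*(g + 2)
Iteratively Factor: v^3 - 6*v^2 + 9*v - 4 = (v - 4)*(v^2 - 2*v + 1) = (v - 4)*(v - 1)*(v - 1)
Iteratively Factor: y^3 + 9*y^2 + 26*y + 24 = (y + 2)*(y^2 + 7*y + 12) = (y + 2)*(y + 3)*(y + 4)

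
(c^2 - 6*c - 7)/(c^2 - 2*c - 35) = (c + 1)/(c + 5)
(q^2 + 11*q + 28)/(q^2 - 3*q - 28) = (q + 7)/(q - 7)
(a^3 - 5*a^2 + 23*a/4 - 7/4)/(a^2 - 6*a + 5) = (a^2 - 4*a + 7/4)/(a - 5)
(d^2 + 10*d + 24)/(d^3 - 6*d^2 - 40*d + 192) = (d + 4)/(d^2 - 12*d + 32)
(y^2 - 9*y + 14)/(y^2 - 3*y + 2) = (y - 7)/(y - 1)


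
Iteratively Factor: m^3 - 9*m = (m)*(m^2 - 9) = m*(m + 3)*(m - 3)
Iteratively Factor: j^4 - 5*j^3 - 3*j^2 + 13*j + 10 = (j - 2)*(j^3 - 3*j^2 - 9*j - 5) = (j - 2)*(j + 1)*(j^2 - 4*j - 5) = (j - 2)*(j + 1)^2*(j - 5)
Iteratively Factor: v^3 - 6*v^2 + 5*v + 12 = (v + 1)*(v^2 - 7*v + 12) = (v - 4)*(v + 1)*(v - 3)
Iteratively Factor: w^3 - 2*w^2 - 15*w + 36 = (w - 3)*(w^2 + w - 12) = (w - 3)^2*(w + 4)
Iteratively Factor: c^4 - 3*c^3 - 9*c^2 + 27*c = (c - 3)*(c^3 - 9*c) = c*(c - 3)*(c^2 - 9) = c*(c - 3)^2*(c + 3)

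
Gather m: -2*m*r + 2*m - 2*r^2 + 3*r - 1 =m*(2 - 2*r) - 2*r^2 + 3*r - 1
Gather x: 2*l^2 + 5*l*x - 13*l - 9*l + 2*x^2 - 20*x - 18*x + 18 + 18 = 2*l^2 - 22*l + 2*x^2 + x*(5*l - 38) + 36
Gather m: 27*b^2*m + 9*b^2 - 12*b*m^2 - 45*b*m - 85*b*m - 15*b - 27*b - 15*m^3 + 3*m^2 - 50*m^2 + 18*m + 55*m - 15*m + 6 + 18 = 9*b^2 - 42*b - 15*m^3 + m^2*(-12*b - 47) + m*(27*b^2 - 130*b + 58) + 24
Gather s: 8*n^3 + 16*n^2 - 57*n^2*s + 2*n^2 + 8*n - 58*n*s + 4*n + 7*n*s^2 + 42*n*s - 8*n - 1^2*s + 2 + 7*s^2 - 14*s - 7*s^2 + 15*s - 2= 8*n^3 + 18*n^2 + 7*n*s^2 + 4*n + s*(-57*n^2 - 16*n)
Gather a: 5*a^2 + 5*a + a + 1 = 5*a^2 + 6*a + 1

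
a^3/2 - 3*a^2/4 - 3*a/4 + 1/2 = (a/2 + 1/2)*(a - 2)*(a - 1/2)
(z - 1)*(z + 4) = z^2 + 3*z - 4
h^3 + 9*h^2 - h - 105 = (h - 3)*(h + 5)*(h + 7)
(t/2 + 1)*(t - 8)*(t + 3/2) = t^3/2 - 9*t^2/4 - 25*t/2 - 12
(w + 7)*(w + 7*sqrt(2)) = w^2 + 7*w + 7*sqrt(2)*w + 49*sqrt(2)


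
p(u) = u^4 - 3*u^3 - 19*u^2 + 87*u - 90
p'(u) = 4*u^3 - 9*u^2 - 38*u + 87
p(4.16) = 26.62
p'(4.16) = 61.13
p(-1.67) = -266.53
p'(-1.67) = 106.73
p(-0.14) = -102.54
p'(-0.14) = 92.13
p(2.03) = 0.20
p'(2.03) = 6.23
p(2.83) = 0.19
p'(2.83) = -1.96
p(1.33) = -11.83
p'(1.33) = 29.95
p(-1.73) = -272.88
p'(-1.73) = 105.09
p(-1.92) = -292.26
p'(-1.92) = 98.47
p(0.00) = -90.00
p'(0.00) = 87.00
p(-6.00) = 648.00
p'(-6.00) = -873.00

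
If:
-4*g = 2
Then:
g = -1/2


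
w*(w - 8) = w^2 - 8*w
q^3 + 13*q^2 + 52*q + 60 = (q + 2)*(q + 5)*(q + 6)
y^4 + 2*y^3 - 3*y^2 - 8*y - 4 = (y - 2)*(y + 1)^2*(y + 2)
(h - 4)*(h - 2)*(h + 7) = h^3 + h^2 - 34*h + 56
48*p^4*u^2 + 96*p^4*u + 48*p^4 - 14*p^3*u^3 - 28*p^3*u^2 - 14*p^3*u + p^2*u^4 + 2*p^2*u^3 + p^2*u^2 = (-8*p + u)*(-6*p + u)*(p*u + p)^2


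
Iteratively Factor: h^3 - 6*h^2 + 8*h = (h - 4)*(h^2 - 2*h) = h*(h - 4)*(h - 2)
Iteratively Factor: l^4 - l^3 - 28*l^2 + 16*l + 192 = (l - 4)*(l^3 + 3*l^2 - 16*l - 48) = (l - 4)^2*(l^2 + 7*l + 12) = (l - 4)^2*(l + 3)*(l + 4)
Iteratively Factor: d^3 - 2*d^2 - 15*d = (d)*(d^2 - 2*d - 15) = d*(d - 5)*(d + 3)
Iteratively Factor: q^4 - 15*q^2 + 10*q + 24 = (q + 1)*(q^3 - q^2 - 14*q + 24) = (q - 2)*(q + 1)*(q^2 + q - 12) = (q - 2)*(q + 1)*(q + 4)*(q - 3)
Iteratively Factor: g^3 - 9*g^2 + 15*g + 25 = (g - 5)*(g^2 - 4*g - 5) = (g - 5)^2*(g + 1)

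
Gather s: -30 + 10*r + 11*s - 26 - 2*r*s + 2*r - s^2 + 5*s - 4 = 12*r - s^2 + s*(16 - 2*r) - 60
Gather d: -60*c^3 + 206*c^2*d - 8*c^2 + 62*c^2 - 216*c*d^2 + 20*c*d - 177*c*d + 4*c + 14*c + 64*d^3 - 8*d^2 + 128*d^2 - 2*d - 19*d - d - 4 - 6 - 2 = -60*c^3 + 54*c^2 + 18*c + 64*d^3 + d^2*(120 - 216*c) + d*(206*c^2 - 157*c - 22) - 12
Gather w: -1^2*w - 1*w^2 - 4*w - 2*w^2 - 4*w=-3*w^2 - 9*w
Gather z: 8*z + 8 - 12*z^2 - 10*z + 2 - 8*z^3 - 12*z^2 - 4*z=-8*z^3 - 24*z^2 - 6*z + 10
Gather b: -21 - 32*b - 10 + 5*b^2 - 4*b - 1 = 5*b^2 - 36*b - 32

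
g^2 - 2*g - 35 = (g - 7)*(g + 5)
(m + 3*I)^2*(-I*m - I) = -I*m^3 + 6*m^2 - I*m^2 + 6*m + 9*I*m + 9*I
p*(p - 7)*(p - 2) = p^3 - 9*p^2 + 14*p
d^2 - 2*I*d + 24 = (d - 6*I)*(d + 4*I)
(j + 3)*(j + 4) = j^2 + 7*j + 12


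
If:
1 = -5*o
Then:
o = -1/5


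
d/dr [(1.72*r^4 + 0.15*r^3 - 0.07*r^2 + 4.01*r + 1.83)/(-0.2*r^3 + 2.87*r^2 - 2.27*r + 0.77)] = (-0.344*r^6 + 9.8728*r^5 - 11.2967*r^4 + 6.2206*r^3 - 9.9053*r^2 - 10.612*r + 7.2418)/(0.04*r^6 - 1.148*r^5 + 9.1449*r^4 - 13.3378*r^3 + 9.5727*r^2 - 3.4958*r + 0.5929)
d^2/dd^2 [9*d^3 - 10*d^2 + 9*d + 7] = 54*d - 20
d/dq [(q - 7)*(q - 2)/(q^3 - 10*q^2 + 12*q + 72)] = (-q^3 + 12*q^2 - 48*q + 136)/(q^5 - 14*q^4 + 40*q^3 + 144*q^2 - 432*q - 864)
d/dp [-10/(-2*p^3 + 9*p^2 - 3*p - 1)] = 30*(-2*p^2 + 6*p - 1)/(2*p^3 - 9*p^2 + 3*p + 1)^2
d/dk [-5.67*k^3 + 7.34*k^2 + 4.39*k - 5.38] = -17.01*k^2 + 14.68*k + 4.39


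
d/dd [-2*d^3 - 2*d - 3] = -6*d^2 - 2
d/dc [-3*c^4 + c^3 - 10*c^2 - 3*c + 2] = -12*c^3 + 3*c^2 - 20*c - 3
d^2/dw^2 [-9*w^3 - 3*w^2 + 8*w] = -54*w - 6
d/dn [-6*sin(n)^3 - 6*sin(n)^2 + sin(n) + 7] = (-18*sin(n)^2 - 12*sin(n) + 1)*cos(n)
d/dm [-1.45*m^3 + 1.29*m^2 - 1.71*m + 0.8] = -4.35*m^2 + 2.58*m - 1.71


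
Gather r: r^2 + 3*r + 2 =r^2 + 3*r + 2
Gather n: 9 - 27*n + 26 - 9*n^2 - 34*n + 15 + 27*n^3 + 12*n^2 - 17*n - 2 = 27*n^3 + 3*n^2 - 78*n + 48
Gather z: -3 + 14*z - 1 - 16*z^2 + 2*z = -16*z^2 + 16*z - 4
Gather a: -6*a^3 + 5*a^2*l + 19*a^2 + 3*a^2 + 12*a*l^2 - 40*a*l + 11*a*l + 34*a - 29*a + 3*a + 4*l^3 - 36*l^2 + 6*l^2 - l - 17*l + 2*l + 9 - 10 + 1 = -6*a^3 + a^2*(5*l + 22) + a*(12*l^2 - 29*l + 8) + 4*l^3 - 30*l^2 - 16*l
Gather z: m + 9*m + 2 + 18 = 10*m + 20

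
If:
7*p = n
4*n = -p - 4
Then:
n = -28/29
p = -4/29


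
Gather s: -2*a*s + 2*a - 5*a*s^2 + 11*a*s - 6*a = -5*a*s^2 + 9*a*s - 4*a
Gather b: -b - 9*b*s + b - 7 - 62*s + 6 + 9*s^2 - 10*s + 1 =-9*b*s + 9*s^2 - 72*s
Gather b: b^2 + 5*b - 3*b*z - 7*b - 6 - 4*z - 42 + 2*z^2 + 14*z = b^2 + b*(-3*z - 2) + 2*z^2 + 10*z - 48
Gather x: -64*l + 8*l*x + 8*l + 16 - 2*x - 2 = -56*l + x*(8*l - 2) + 14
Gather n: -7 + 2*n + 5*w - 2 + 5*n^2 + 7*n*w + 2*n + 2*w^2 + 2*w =5*n^2 + n*(7*w + 4) + 2*w^2 + 7*w - 9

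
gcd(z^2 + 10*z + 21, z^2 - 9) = z + 3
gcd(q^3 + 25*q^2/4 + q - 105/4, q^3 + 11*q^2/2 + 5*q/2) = q + 5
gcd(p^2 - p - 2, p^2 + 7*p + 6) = p + 1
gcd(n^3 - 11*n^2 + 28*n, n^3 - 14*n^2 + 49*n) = n^2 - 7*n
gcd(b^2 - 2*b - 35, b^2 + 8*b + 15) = b + 5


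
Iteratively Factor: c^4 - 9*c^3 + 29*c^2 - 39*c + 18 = (c - 2)*(c^3 - 7*c^2 + 15*c - 9) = (c - 2)*(c - 1)*(c^2 - 6*c + 9) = (c - 3)*(c - 2)*(c - 1)*(c - 3)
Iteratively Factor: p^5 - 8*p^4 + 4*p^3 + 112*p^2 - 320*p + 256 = (p - 4)*(p^4 - 4*p^3 - 12*p^2 + 64*p - 64) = (p - 4)*(p - 2)*(p^3 - 2*p^2 - 16*p + 32) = (p - 4)*(p - 2)*(p + 4)*(p^2 - 6*p + 8) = (p - 4)*(p - 2)^2*(p + 4)*(p - 4)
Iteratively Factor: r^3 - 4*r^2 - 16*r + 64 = (r - 4)*(r^2 - 16) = (r - 4)*(r + 4)*(r - 4)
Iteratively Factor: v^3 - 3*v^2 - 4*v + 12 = (v - 2)*(v^2 - v - 6) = (v - 3)*(v - 2)*(v + 2)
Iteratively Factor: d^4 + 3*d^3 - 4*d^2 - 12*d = (d)*(d^3 + 3*d^2 - 4*d - 12) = d*(d + 2)*(d^2 + d - 6) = d*(d - 2)*(d + 2)*(d + 3)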